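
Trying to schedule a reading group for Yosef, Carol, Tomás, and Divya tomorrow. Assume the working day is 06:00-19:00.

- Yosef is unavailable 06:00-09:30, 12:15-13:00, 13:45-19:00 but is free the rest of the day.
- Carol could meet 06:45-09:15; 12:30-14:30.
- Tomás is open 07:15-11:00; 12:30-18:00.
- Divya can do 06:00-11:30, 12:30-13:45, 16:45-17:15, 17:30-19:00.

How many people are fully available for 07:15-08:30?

Yosef free: 09:30-12:15, 13:00-13:45 (invert busy blocks within the working day).
Carol free: 06:45-09:15, 12:30-14:30.
Tomás free: 07:15-11:00, 12:30-18:00.
Divya free: 06:00-11:30, 12:30-13:45, 16:45-17:15, 17:30-19:00.
Carol, Tomás, and Divya can make the full 07:15-08:30 slot — that's 3.

3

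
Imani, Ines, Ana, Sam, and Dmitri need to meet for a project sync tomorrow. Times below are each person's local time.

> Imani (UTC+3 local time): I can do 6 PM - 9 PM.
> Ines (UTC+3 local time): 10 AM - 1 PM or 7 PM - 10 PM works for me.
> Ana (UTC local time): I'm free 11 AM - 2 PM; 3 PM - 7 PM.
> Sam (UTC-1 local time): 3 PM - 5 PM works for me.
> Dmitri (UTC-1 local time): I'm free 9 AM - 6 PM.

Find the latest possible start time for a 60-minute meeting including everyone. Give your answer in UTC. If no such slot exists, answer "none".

17:00

Imani in UTC: 15:00-18:00 (subtract 3h to convert from UTC+3).
Ines in UTC: 07:00-10:00, 16:00-19:00 (subtract 3h to convert from UTC+3).
Ana in UTC: 11:00-14:00, 15:00-19:00.
Sam in UTC: 16:00-18:00 (add 1h to convert from UTC-1).
Dmitri in UTC: 10:00-19:00 (add 1h to convert from UTC-1).
Imani ∩ Ines: 16:00-18:00.
Imani ∩ Ines ∩ Ana: 16:00-18:00.
Imani ∩ Ines ∩ Ana ∩ Sam: 16:00-18:00.
Imani ∩ Ines ∩ Ana ∩ Sam ∩ Dmitri: 16:00-18:00.
The last common window of at least 60 minutes is 16:00-18:00; a 60-minute meeting can start as late as 17:00 and still end by 18:00.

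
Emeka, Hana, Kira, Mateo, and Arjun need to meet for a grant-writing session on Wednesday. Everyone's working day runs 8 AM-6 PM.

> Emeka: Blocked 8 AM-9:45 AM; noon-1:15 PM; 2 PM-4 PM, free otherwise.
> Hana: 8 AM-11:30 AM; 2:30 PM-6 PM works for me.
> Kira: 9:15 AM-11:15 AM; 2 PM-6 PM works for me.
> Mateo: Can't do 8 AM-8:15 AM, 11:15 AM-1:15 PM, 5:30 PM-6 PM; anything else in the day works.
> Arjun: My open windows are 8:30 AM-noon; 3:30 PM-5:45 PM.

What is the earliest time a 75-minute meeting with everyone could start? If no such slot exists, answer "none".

Emeka free: 09:45-12:00, 13:15-14:00, 16:00-18:00 (invert busy blocks within the working day).
Hana free: 08:00-11:30, 14:30-18:00.
Kira free: 09:15-11:15, 14:00-18:00.
Mateo free: 08:15-11:15, 13:15-17:30 (invert busy blocks within the working day).
Arjun free: 08:30-12:00, 15:30-17:45.
Emeka ∩ Hana: 09:45-11:30, 16:00-18:00.
Emeka ∩ Hana ∩ Kira: 09:45-11:15, 16:00-18:00.
Emeka ∩ Hana ∩ Kira ∩ Mateo: 09:45-11:15, 16:00-17:30.
Emeka ∩ Hana ∩ Kira ∩ Mateo ∩ Arjun: 09:45-11:15, 16:00-17:30.
The first common window of at least 75 minutes is 09:45-11:15, so the earliest start is 09:45.

09:45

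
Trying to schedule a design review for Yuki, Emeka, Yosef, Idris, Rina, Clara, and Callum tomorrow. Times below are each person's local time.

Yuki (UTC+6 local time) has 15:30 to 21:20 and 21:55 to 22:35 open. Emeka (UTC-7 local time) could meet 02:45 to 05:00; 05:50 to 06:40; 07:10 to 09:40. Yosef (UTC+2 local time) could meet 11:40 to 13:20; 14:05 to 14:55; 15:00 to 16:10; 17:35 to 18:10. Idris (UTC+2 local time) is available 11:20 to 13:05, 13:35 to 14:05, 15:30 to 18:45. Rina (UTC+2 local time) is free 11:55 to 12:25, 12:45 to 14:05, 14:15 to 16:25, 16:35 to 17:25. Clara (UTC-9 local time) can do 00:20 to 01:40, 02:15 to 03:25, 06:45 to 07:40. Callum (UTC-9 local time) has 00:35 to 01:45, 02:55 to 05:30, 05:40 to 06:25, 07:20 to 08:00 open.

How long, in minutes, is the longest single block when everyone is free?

30

Yuki in UTC: 09:30-15:20, 15:55-16:35 (subtract 6h to convert from UTC+6).
Emeka in UTC: 09:45-12:00, 12:50-13:40, 14:10-16:40 (add 7h to convert from UTC-7).
Yosef in UTC: 09:40-11:20, 12:05-12:55, 13:00-14:10, 15:35-16:10 (subtract 2h to convert from UTC+2).
Idris in UTC: 09:20-11:05, 11:35-12:05, 13:30-16:45 (subtract 2h to convert from UTC+2).
Rina in UTC: 09:55-10:25, 10:45-12:05, 12:15-14:25, 14:35-15:25 (subtract 2h to convert from UTC+2).
Clara in UTC: 09:20-10:40, 11:15-12:25, 15:45-16:40 (add 9h to convert from UTC-9).
Callum in UTC: 09:35-10:45, 11:55-14:30, 14:40-15:25, 16:20-17:00 (add 9h to convert from UTC-9).
Yuki ∩ Emeka: 09:45-12:00, 12:50-13:40, 14:10-15:20, 15:55-16:35.
Yuki ∩ Emeka ∩ Yosef: 09:45-11:20, 12:50-12:55, 13:00-13:40, 15:55-16:10.
Yuki ∩ Emeka ∩ Yosef ∩ Idris: 09:45-11:05, 13:30-13:40, 15:55-16:10.
Yuki ∩ Emeka ∩ Yosef ∩ Idris ∩ Rina: 09:55-10:25, 10:45-11:05, 13:30-13:40.
Yuki ∩ Emeka ∩ Yosef ∩ Idris ∩ Rina ∩ Clara: 09:55-10:25.
Yuki ∩ Emeka ∩ Yosef ∩ Idris ∩ Rina ∩ Clara ∩ Callum: 09:55-10:25.
Those are the intersection windows.
The longest is 09:55-10:25 at 30 minutes.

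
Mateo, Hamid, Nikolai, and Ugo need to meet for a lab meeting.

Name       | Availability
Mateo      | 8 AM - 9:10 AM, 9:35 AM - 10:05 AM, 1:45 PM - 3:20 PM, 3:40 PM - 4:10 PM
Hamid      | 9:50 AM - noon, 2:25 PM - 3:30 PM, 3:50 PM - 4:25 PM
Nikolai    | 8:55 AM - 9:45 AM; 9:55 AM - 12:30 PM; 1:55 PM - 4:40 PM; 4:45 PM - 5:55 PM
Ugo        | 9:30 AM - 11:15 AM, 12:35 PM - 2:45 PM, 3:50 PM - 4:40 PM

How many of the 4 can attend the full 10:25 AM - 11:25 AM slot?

Hamid and Nikolai can make the full 10:25-11:25 slot — that's 2.

2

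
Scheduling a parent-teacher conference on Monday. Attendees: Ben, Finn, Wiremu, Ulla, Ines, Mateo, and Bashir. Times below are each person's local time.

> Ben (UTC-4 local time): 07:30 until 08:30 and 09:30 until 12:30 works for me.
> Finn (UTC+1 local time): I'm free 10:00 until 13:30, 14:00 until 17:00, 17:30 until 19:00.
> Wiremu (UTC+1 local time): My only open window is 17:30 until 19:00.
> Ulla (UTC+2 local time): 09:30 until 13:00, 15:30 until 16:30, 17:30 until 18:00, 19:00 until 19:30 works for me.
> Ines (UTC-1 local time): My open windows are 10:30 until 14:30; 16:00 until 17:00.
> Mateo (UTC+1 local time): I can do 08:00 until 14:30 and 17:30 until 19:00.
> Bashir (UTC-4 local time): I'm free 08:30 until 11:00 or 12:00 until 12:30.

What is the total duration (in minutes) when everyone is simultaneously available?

Ben in UTC: 11:30-12:30, 13:30-16:30 (add 4h to convert from UTC-4).
Finn in UTC: 09:00-12:30, 13:00-16:00, 16:30-18:00 (subtract 1h to convert from UTC+1).
Wiremu in UTC: 16:30-18:00 (subtract 1h to convert from UTC+1).
Ulla in UTC: 07:30-11:00, 13:30-14:30, 15:30-16:00, 17:00-17:30 (subtract 2h to convert from UTC+2).
Ines in UTC: 11:30-15:30, 17:00-18:00 (add 1h to convert from UTC-1).
Mateo in UTC: 07:00-13:30, 16:30-18:00 (subtract 1h to convert from UTC+1).
Bashir in UTC: 12:30-15:00, 16:00-16:30 (add 4h to convert from UTC-4).
Ben ∩ Finn: 11:30-12:30, 13:30-16:00.
Ben ∩ Finn ∩ Wiremu: ∅.
Ben ∩ Finn ∩ Wiremu ∩ Ulla: ∅.
Ben ∩ Finn ∩ Wiremu ∩ Ulla ∩ Ines: ∅.
Ben ∩ Finn ∩ Wiremu ∩ Ulla ∩ Ines ∩ Mateo: ∅.
Ben ∩ Finn ∩ Wiremu ∩ Ulla ∩ Ines ∩ Mateo ∩ Bashir: ∅.
There is no time when everyone is free.
There is no common window, so the total is 0 minutes.

0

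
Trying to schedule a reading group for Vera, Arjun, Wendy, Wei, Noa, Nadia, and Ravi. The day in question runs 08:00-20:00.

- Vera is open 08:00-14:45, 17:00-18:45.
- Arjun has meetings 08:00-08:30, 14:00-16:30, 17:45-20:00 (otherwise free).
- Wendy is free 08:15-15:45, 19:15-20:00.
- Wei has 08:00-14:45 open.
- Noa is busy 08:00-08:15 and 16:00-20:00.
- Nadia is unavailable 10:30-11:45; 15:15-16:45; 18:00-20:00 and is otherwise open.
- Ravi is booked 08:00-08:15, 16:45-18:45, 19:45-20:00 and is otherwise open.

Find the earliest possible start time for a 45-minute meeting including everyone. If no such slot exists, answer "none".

08:30

Vera free: 08:00-14:45, 17:00-18:45.
Arjun free: 08:30-14:00, 16:30-17:45 (invert busy blocks within the working day).
Wendy free: 08:15-15:45, 19:15-20:00.
Wei free: 08:00-14:45.
Noa free: 08:15-16:00 (invert busy blocks within the working day).
Nadia free: 08:00-10:30, 11:45-15:15, 16:45-18:00 (invert busy blocks within the working day).
Ravi free: 08:15-16:45, 18:45-19:45 (invert busy blocks within the working day).
Vera ∩ Arjun: 08:30-14:00, 17:00-17:45.
Vera ∩ Arjun ∩ Wendy: 08:30-14:00.
Vera ∩ Arjun ∩ Wendy ∩ Wei: 08:30-14:00.
Vera ∩ Arjun ∩ Wendy ∩ Wei ∩ Noa: 08:30-14:00.
Vera ∩ Arjun ∩ Wendy ∩ Wei ∩ Noa ∩ Nadia: 08:30-10:30, 11:45-14:00.
Vera ∩ Arjun ∩ Wendy ∩ Wei ∩ Noa ∩ Nadia ∩ Ravi: 08:30-10:30, 11:45-14:00.
So the common availability across everyone is 08:30-10:30, 11:45-14:00.
The first common window of at least 45 minutes is 08:30-10:30, so the earliest start is 08:30.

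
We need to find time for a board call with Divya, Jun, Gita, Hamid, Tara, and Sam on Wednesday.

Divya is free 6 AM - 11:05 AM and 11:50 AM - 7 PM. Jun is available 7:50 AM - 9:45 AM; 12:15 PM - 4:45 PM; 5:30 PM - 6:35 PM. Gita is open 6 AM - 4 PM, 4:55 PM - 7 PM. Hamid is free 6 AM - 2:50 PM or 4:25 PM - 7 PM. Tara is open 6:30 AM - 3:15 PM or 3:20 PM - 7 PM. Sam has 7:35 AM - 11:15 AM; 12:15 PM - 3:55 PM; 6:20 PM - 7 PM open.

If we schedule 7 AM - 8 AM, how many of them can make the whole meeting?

Divya, Gita, Hamid, and Tara can make the full 07:00-08:00 slot — that's 4.

4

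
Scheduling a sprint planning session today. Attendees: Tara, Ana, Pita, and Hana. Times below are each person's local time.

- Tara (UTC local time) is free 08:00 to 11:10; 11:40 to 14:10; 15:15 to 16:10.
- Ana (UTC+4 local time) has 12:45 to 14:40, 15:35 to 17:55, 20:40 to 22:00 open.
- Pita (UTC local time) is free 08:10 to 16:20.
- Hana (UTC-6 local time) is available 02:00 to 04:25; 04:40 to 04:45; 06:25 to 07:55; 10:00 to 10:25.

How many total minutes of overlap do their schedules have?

190

Tara in UTC: 08:00-11:10, 11:40-14:10, 15:15-16:10.
Ana in UTC: 08:45-10:40, 11:35-13:55, 16:40-18:00 (subtract 4h to convert from UTC+4).
Pita in UTC: 08:10-16:20.
Hana in UTC: 08:00-10:25, 10:40-10:45, 12:25-13:55, 16:00-16:25 (add 6h to convert from UTC-6).
Tara ∩ Ana: 08:45-10:40, 11:40-13:55.
Tara ∩ Ana ∩ Pita: 08:45-10:40, 11:40-13:55.
Tara ∩ Ana ∩ Pita ∩ Hana: 08:45-10:25, 12:25-13:55.
Summing the common windows: 100 + 90 = 190 minutes.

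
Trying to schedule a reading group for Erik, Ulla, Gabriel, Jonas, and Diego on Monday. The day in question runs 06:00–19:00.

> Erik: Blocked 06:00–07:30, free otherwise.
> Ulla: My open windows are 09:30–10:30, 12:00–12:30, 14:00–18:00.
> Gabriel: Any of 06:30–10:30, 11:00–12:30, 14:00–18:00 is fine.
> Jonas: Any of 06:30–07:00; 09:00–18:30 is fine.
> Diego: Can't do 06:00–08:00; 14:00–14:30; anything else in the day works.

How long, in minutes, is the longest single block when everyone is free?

210

Erik free: 07:30-19:00 (invert busy blocks within the working day).
Ulla free: 09:30-10:30, 12:00-12:30, 14:00-18:00.
Gabriel free: 06:30-10:30, 11:00-12:30, 14:00-18:00.
Jonas free: 06:30-07:00, 09:00-18:30.
Diego free: 08:00-14:00, 14:30-19:00 (invert busy blocks within the working day).
Erik ∩ Ulla: 09:30-10:30, 12:00-12:30, 14:00-18:00.
Erik ∩ Ulla ∩ Gabriel: 09:30-10:30, 12:00-12:30, 14:00-18:00.
Erik ∩ Ulla ∩ Gabriel ∩ Jonas: 09:30-10:30, 12:00-12:30, 14:00-18:00.
Erik ∩ Ulla ∩ Gabriel ∩ Jonas ∩ Diego: 09:30-10:30, 12:00-12:30, 14:30-18:00.
The longest is 14:30-18:00 at 210 minutes.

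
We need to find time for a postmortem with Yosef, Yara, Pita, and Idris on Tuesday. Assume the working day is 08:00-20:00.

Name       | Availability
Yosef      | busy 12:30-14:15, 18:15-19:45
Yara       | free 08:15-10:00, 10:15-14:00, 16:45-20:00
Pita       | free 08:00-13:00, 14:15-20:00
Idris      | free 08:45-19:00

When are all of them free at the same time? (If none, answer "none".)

08:45-10:00, 10:15-12:30, 16:45-18:15

Yosef free: 08:00-12:30, 14:15-18:15, 19:45-20:00 (invert busy blocks within the working day).
Yara free: 08:15-10:00, 10:15-14:00, 16:45-20:00.
Pita free: 08:00-13:00, 14:15-20:00.
Idris free: 08:45-19:00.
Yosef ∩ Yara: 08:15-10:00, 10:15-12:30, 16:45-18:15, 19:45-20:00.
Yosef ∩ Yara ∩ Pita: 08:15-10:00, 10:15-12:30, 16:45-18:15, 19:45-20:00.
Yosef ∩ Yara ∩ Pita ∩ Idris: 08:45-10:00, 10:15-12:30, 16:45-18:15.
Those are the intersection windows.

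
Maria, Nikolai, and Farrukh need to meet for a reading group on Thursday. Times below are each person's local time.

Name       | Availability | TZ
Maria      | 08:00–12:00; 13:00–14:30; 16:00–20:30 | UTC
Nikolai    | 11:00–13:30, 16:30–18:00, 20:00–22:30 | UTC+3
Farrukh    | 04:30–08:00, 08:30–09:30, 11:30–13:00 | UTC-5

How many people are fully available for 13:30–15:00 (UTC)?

Maria in UTC: 08:00-12:00, 13:00-14:30, 16:00-20:30.
Nikolai in UTC: 08:00-10:30, 13:30-15:00, 17:00-19:30 (subtract 3h to convert from UTC+3).
Farrukh in UTC: 09:30-13:00, 13:30-14:30, 16:30-18:00 (add 5h to convert from UTC-5).
Nikolai can make the full 13:30-15:00 slot — that's 1.

1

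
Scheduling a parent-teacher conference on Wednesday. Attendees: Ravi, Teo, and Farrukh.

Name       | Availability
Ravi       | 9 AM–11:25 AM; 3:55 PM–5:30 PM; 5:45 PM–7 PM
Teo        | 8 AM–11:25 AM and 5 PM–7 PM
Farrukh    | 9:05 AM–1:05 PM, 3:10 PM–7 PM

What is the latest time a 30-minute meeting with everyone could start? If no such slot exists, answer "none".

18:30

Ravi ∩ Teo: 09:00-11:25, 17:00-17:30, 17:45-19:00.
Ravi ∩ Teo ∩ Farrukh: 09:05-11:25, 17:00-17:30, 17:45-19:00.
The last common window of at least 30 minutes is 17:45-19:00; a 30-minute meeting can start as late as 18:30 and still end by 19:00.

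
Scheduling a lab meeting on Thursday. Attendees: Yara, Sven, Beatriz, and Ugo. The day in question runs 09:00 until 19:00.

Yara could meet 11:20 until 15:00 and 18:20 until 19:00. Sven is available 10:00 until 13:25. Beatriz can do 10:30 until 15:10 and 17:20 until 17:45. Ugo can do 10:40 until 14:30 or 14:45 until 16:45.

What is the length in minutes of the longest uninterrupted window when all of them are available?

Yara ∩ Sven: 11:20-13:25.
Yara ∩ Sven ∩ Beatriz: 11:20-13:25.
Yara ∩ Sven ∩ Beatriz ∩ Ugo: 11:20-13:25.
The longest is 11:20-13:25 at 125 minutes.

125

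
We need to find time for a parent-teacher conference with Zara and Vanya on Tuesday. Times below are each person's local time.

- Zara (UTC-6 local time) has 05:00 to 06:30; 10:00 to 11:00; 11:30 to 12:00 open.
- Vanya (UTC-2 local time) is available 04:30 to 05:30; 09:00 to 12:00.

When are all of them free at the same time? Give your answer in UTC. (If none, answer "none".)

11:00-12:30

Zara in UTC: 11:00-12:30, 16:00-17:00, 17:30-18:00 (add 6h to convert from UTC-6).
Vanya in UTC: 06:30-07:30, 11:00-14:00 (add 2h to convert from UTC-2).
Zara ∩ Vanya: 11:00-12:30.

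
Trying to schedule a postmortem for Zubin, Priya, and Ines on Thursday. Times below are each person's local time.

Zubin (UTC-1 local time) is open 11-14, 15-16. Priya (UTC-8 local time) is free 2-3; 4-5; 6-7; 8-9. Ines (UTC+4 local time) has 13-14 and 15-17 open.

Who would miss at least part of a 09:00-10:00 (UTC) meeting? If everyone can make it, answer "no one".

Priya, Zubin

Zubin in UTC: 12:00-15:00, 16:00-17:00 (add 1h to convert from UTC-1).
Priya in UTC: 10:00-11:00, 12:00-13:00, 14:00-15:00, 16:00-17:00 (add 8h to convert from UTC-8).
Ines in UTC: 09:00-10:00, 11:00-13:00 (subtract 4h to convert from UTC+4).
Zubin: not fully free for 09:00-10:00. Priya: not fully free for 09:00-10:00. Ines: free for 09:00-10:00.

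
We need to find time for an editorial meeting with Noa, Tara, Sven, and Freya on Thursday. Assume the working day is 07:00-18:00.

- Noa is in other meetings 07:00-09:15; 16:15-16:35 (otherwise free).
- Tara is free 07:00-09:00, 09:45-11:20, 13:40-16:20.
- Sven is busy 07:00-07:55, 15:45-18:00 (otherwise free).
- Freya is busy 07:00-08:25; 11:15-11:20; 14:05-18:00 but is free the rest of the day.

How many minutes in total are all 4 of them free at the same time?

Noa free: 09:15-16:15, 16:35-18:00 (invert busy blocks within the working day).
Tara free: 07:00-09:00, 09:45-11:20, 13:40-16:20.
Sven free: 07:55-15:45 (invert busy blocks within the working day).
Freya free: 08:25-11:15, 11:20-14:05 (invert busy blocks within the working day).
Noa ∩ Tara: 09:45-11:20, 13:40-16:15.
Noa ∩ Tara ∩ Sven: 09:45-11:20, 13:40-15:45.
Noa ∩ Tara ∩ Sven ∩ Freya: 09:45-11:15, 13:40-14:05.
Those are the intersection windows.
Summing the common windows: 90 + 25 = 115 minutes.

115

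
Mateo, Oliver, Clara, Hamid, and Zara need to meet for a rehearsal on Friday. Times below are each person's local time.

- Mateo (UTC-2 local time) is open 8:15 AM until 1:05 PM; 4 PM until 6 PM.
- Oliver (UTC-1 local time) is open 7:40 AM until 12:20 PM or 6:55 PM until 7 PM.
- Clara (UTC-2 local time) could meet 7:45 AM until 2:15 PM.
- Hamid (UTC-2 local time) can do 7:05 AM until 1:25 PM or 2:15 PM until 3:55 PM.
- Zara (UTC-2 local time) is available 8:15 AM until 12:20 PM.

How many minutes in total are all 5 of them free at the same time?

185

Mateo in UTC: 10:15-15:05, 18:00-20:00 (add 2h to convert from UTC-2).
Oliver in UTC: 08:40-13:20, 19:55-20:00 (add 1h to convert from UTC-1).
Clara in UTC: 09:45-16:15 (add 2h to convert from UTC-2).
Hamid in UTC: 09:05-15:25, 16:15-17:55 (add 2h to convert from UTC-2).
Zara in UTC: 10:15-14:20 (add 2h to convert from UTC-2).
Mateo ∩ Oliver: 10:15-13:20, 19:55-20:00.
Mateo ∩ Oliver ∩ Clara: 10:15-13:20.
Mateo ∩ Oliver ∩ Clara ∩ Hamid: 10:15-13:20.
Mateo ∩ Oliver ∩ Clara ∩ Hamid ∩ Zara: 10:15-13:20.
That's a single block of 185 minutes.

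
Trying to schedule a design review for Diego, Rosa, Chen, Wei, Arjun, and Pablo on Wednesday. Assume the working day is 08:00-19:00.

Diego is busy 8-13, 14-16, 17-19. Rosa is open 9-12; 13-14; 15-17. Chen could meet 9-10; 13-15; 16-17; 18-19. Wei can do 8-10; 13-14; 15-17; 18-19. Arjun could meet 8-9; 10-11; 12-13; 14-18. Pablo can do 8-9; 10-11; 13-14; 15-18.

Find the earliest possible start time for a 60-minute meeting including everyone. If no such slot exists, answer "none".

Diego free: 13:00-14:00, 16:00-17:00 (invert busy blocks within the working day).
Rosa free: 09:00-12:00, 13:00-14:00, 15:00-17:00.
Chen free: 09:00-10:00, 13:00-15:00, 16:00-17:00, 18:00-19:00.
Wei free: 08:00-10:00, 13:00-14:00, 15:00-17:00, 18:00-19:00.
Arjun free: 08:00-09:00, 10:00-11:00, 12:00-13:00, 14:00-18:00.
Pablo free: 08:00-09:00, 10:00-11:00, 13:00-14:00, 15:00-18:00.
Diego ∩ Rosa: 13:00-14:00, 16:00-17:00.
Diego ∩ Rosa ∩ Chen: 13:00-14:00, 16:00-17:00.
Diego ∩ Rosa ∩ Chen ∩ Wei: 13:00-14:00, 16:00-17:00.
Diego ∩ Rosa ∩ Chen ∩ Wei ∩ Arjun: 16:00-17:00.
Diego ∩ Rosa ∩ Chen ∩ Wei ∩ Arjun ∩ Pablo: 16:00-17:00.
Those are the intersection windows.
The first common window of at least 60 minutes is 16:00-17:00, so the earliest start is 16:00.

16:00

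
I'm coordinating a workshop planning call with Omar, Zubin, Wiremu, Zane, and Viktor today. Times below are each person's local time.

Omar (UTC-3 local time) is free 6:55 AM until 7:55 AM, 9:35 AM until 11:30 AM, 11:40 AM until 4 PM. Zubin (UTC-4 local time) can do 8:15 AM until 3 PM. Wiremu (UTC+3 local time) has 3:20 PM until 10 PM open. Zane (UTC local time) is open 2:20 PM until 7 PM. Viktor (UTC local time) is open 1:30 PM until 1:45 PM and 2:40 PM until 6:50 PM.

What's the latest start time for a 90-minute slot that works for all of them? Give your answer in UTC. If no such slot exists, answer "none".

Omar in UTC: 09:55-10:55, 12:35-14:30, 14:40-19:00 (add 3h to convert from UTC-3).
Zubin in UTC: 12:15-19:00 (add 4h to convert from UTC-4).
Wiremu in UTC: 12:20-19:00 (subtract 3h to convert from UTC+3).
Zane in UTC: 14:20-19:00.
Viktor in UTC: 13:30-13:45, 14:40-18:50.
Omar ∩ Zubin: 12:35-14:30, 14:40-19:00.
Omar ∩ Zubin ∩ Wiremu: 12:35-14:30, 14:40-19:00.
Omar ∩ Zubin ∩ Wiremu ∩ Zane: 14:20-14:30, 14:40-19:00.
Omar ∩ Zubin ∩ Wiremu ∩ Zane ∩ Viktor: 14:40-18:50.
The last common window of at least 90 minutes is 14:40-18:50; a 90-minute meeting can start as late as 17:20 and still end by 18:50.

17:20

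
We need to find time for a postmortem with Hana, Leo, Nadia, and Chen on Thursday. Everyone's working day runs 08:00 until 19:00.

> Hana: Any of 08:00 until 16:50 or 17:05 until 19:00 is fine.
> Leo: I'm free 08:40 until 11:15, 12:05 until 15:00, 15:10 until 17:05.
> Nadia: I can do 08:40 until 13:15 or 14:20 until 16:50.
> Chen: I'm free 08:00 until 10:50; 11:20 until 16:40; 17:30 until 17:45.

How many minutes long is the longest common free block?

Hana ∩ Leo: 08:40-11:15, 12:05-15:00, 15:10-16:50.
Hana ∩ Leo ∩ Nadia: 08:40-11:15, 12:05-13:15, 14:20-15:00, 15:10-16:50.
Hana ∩ Leo ∩ Nadia ∩ Chen: 08:40-10:50, 12:05-13:15, 14:20-15:00, 15:10-16:40.
The longest is 08:40-10:50 at 130 minutes.

130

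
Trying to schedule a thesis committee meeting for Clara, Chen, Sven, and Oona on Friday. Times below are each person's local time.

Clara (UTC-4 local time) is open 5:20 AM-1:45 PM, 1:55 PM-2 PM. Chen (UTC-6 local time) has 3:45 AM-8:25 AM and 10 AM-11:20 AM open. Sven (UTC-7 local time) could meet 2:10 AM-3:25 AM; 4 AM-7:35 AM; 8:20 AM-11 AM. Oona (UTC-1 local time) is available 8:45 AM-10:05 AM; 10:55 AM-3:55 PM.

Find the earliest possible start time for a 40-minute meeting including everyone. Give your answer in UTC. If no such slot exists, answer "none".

09:45

Clara in UTC: 09:20-17:45, 17:55-18:00 (add 4h to convert from UTC-4).
Chen in UTC: 09:45-14:25, 16:00-17:20 (add 6h to convert from UTC-6).
Sven in UTC: 09:10-10:25, 11:00-14:35, 15:20-18:00 (add 7h to convert from UTC-7).
Oona in UTC: 09:45-11:05, 11:55-16:55 (add 1h to convert from UTC-1).
Clara ∩ Chen: 09:45-14:25, 16:00-17:20.
Clara ∩ Chen ∩ Sven: 09:45-10:25, 11:00-14:25, 16:00-17:20.
Clara ∩ Chen ∩ Sven ∩ Oona: 09:45-10:25, 11:00-11:05, 11:55-14:25, 16:00-16:55.
The first common window of at least 40 minutes is 09:45-10:25, so the earliest start is 09:45.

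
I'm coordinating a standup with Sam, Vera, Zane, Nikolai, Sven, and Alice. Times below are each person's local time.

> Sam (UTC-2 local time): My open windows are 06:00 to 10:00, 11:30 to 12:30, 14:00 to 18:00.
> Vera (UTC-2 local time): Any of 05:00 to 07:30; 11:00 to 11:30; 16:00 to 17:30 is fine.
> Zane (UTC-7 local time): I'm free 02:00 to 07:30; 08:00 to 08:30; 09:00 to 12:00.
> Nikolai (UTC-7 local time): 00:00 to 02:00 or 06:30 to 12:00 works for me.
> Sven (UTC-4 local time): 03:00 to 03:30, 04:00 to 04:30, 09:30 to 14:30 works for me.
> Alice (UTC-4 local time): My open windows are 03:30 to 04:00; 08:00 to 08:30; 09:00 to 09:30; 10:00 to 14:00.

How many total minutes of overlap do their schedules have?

0

Sam in UTC: 08:00-12:00, 13:30-14:30, 16:00-20:00 (add 2h to convert from UTC-2).
Vera in UTC: 07:00-09:30, 13:00-13:30, 18:00-19:30 (add 2h to convert from UTC-2).
Zane in UTC: 09:00-14:30, 15:00-15:30, 16:00-19:00 (add 7h to convert from UTC-7).
Nikolai in UTC: 07:00-09:00, 13:30-19:00 (add 7h to convert from UTC-7).
Sven in UTC: 07:00-07:30, 08:00-08:30, 13:30-18:30 (add 4h to convert from UTC-4).
Alice in UTC: 07:30-08:00, 12:00-12:30, 13:00-13:30, 14:00-18:00 (add 4h to convert from UTC-4).
Sam ∩ Vera: 08:00-09:30, 18:00-19:30.
Sam ∩ Vera ∩ Zane: 09:00-09:30, 18:00-19:00.
Sam ∩ Vera ∩ Zane ∩ Nikolai: 18:00-19:00.
Sam ∩ Vera ∩ Zane ∩ Nikolai ∩ Sven: 18:00-18:30.
Sam ∩ Vera ∩ Zane ∩ Nikolai ∩ Sven ∩ Alice: ∅.
There is no time when everyone is free.
There is no common window, so the total is 0 minutes.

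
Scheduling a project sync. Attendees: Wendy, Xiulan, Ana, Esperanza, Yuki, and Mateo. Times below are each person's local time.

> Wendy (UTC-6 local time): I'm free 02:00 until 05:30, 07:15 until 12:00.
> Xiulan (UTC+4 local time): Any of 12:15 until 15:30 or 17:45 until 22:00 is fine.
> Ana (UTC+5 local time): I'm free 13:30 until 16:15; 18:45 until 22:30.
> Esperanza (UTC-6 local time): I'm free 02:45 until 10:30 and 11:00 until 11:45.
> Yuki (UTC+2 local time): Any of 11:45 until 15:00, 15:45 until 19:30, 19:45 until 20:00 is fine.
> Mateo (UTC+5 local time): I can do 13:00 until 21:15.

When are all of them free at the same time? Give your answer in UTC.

Wendy in UTC: 08:00-11:30, 13:15-18:00 (add 6h to convert from UTC-6).
Xiulan in UTC: 08:15-11:30, 13:45-18:00 (subtract 4h to convert from UTC+4).
Ana in UTC: 08:30-11:15, 13:45-17:30 (subtract 5h to convert from UTC+5).
Esperanza in UTC: 08:45-16:30, 17:00-17:45 (add 6h to convert from UTC-6).
Yuki in UTC: 09:45-13:00, 13:45-17:30, 17:45-18:00 (subtract 2h to convert from UTC+2).
Mateo in UTC: 08:00-16:15 (subtract 5h to convert from UTC+5).
Wendy ∩ Xiulan: 08:15-11:30, 13:45-18:00.
Wendy ∩ Xiulan ∩ Ana: 08:30-11:15, 13:45-17:30.
Wendy ∩ Xiulan ∩ Ana ∩ Esperanza: 08:45-11:15, 13:45-16:30, 17:00-17:30.
Wendy ∩ Xiulan ∩ Ana ∩ Esperanza ∩ Yuki: 09:45-11:15, 13:45-16:30, 17:00-17:30.
Wendy ∩ Xiulan ∩ Ana ∩ Esperanza ∩ Yuki ∩ Mateo: 09:45-11:15, 13:45-16:15.
So the common availability across everyone is 09:45-11:15, 13:45-16:15.

09:45-11:15, 13:45-16:15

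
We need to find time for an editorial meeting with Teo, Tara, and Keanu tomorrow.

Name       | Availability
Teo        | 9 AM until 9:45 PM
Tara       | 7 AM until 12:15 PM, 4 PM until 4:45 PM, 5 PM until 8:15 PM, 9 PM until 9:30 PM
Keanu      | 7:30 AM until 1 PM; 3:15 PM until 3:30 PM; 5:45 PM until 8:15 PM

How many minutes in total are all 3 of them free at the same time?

Teo ∩ Tara: 09:00-12:15, 16:00-16:45, 17:00-20:15, 21:00-21:30.
Teo ∩ Tara ∩ Keanu: 09:00-12:15, 17:45-20:15.
Summing the common windows: 195 + 150 = 345 minutes.

345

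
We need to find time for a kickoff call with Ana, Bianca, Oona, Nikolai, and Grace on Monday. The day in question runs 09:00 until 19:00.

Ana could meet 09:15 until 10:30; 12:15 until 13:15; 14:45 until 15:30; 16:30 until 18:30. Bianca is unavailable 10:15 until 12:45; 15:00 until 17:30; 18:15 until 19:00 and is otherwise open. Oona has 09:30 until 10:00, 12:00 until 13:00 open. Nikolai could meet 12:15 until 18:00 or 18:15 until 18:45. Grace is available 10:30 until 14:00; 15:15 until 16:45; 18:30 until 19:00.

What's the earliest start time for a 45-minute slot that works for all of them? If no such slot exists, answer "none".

none

Ana free: 09:15-10:30, 12:15-13:15, 14:45-15:30, 16:30-18:30.
Bianca free: 09:00-10:15, 12:45-15:00, 17:30-18:15 (invert busy blocks within the working day).
Oona free: 09:30-10:00, 12:00-13:00.
Nikolai free: 12:15-18:00, 18:15-18:45.
Grace free: 10:30-14:00, 15:15-16:45, 18:30-19:00.
Ana ∩ Bianca: 09:15-10:15, 12:45-13:15, 14:45-15:00, 17:30-18:15.
Ana ∩ Bianca ∩ Oona: 09:30-10:00, 12:45-13:00.
Ana ∩ Bianca ∩ Oona ∩ Nikolai: 12:45-13:00.
Ana ∩ Bianca ∩ Oona ∩ Nikolai ∩ Grace: 12:45-13:00.
No common window is at least 45 minutes long.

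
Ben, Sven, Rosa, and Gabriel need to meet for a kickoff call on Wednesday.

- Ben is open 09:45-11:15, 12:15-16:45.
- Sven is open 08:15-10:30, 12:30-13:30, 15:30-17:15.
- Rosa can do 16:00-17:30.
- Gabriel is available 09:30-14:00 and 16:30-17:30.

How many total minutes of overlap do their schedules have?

Ben ∩ Sven: 09:45-10:30, 12:30-13:30, 15:30-16:45.
Ben ∩ Sven ∩ Rosa: 16:00-16:45.
Ben ∩ Sven ∩ Rosa ∩ Gabriel: 16:30-16:45.
That's a single block of 15 minutes.

15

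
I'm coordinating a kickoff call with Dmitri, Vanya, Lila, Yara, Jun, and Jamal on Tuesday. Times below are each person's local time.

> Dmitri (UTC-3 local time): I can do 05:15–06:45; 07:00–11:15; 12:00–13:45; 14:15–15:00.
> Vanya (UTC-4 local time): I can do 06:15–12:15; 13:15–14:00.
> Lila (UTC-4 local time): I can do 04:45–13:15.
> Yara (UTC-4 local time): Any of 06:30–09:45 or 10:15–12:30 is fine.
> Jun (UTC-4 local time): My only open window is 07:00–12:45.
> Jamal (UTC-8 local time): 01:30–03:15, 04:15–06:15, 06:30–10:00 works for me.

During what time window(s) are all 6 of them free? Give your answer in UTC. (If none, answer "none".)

11:00-11:15, 12:15-13:45, 15:00-16:15

Dmitri in UTC: 08:15-09:45, 10:00-14:15, 15:00-16:45, 17:15-18:00 (add 3h to convert from UTC-3).
Vanya in UTC: 10:15-16:15, 17:15-18:00 (add 4h to convert from UTC-4).
Lila in UTC: 08:45-17:15 (add 4h to convert from UTC-4).
Yara in UTC: 10:30-13:45, 14:15-16:30 (add 4h to convert from UTC-4).
Jun in UTC: 11:00-16:45 (add 4h to convert from UTC-4).
Jamal in UTC: 09:30-11:15, 12:15-14:15, 14:30-18:00 (add 8h to convert from UTC-8).
Dmitri ∩ Vanya: 10:15-14:15, 15:00-16:15, 17:15-18:00.
Dmitri ∩ Vanya ∩ Lila: 10:15-14:15, 15:00-16:15.
Dmitri ∩ Vanya ∩ Lila ∩ Yara: 10:30-13:45, 15:00-16:15.
Dmitri ∩ Vanya ∩ Lila ∩ Yara ∩ Jun: 11:00-13:45, 15:00-16:15.
Dmitri ∩ Vanya ∩ Lila ∩ Yara ∩ Jun ∩ Jamal: 11:00-11:15, 12:15-13:45, 15:00-16:15.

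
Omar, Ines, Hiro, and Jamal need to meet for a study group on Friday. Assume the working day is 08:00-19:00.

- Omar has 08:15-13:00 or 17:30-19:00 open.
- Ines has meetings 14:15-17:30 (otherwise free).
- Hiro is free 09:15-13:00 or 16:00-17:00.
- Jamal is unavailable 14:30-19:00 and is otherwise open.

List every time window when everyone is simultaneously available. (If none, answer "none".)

09:15-13:00

Omar free: 08:15-13:00, 17:30-19:00.
Ines free: 08:00-14:15, 17:30-19:00 (invert busy blocks within the working day).
Hiro free: 09:15-13:00, 16:00-17:00.
Jamal free: 08:00-14:30 (invert busy blocks within the working day).
Omar ∩ Ines: 08:15-13:00, 17:30-19:00.
Omar ∩ Ines ∩ Hiro: 09:15-13:00.
Omar ∩ Ines ∩ Hiro ∩ Jamal: 09:15-13:00.
Those are the intersection windows.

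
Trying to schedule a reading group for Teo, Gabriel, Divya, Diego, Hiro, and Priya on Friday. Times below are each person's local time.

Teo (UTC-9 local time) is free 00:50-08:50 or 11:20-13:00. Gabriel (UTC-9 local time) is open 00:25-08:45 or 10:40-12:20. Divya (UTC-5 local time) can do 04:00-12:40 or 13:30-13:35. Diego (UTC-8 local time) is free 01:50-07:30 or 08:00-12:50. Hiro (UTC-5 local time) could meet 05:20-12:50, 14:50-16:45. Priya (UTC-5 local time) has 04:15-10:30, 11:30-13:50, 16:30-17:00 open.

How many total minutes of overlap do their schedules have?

Teo in UTC: 09:50-17:50, 20:20-22:00 (add 9h to convert from UTC-9).
Gabriel in UTC: 09:25-17:45, 19:40-21:20 (add 9h to convert from UTC-9).
Divya in UTC: 09:00-17:40, 18:30-18:35 (add 5h to convert from UTC-5).
Diego in UTC: 09:50-15:30, 16:00-20:50 (add 8h to convert from UTC-8).
Hiro in UTC: 10:20-17:50, 19:50-21:45 (add 5h to convert from UTC-5).
Priya in UTC: 09:15-15:30, 16:30-18:50, 21:30-22:00 (add 5h to convert from UTC-5).
Teo ∩ Gabriel: 09:50-17:45, 20:20-21:20.
Teo ∩ Gabriel ∩ Divya: 09:50-17:40.
Teo ∩ Gabriel ∩ Divya ∩ Diego: 09:50-15:30, 16:00-17:40.
Teo ∩ Gabriel ∩ Divya ∩ Diego ∩ Hiro: 10:20-15:30, 16:00-17:40.
Teo ∩ Gabriel ∩ Divya ∩ Diego ∩ Hiro ∩ Priya: 10:20-15:30, 16:30-17:40.
Summing the common windows: 310 + 70 = 380 minutes.

380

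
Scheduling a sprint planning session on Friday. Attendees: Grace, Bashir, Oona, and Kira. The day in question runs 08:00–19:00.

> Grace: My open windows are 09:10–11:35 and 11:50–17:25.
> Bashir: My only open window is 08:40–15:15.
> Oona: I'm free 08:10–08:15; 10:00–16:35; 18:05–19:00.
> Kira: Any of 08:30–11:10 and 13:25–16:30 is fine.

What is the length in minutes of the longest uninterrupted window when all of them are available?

110

Grace ∩ Bashir: 09:10-11:35, 11:50-15:15.
Grace ∩ Bashir ∩ Oona: 10:00-11:35, 11:50-15:15.
Grace ∩ Bashir ∩ Oona ∩ Kira: 10:00-11:10, 13:25-15:15.
So the common availability across everyone is 10:00-11:10, 13:25-15:15.
The longest is 13:25-15:15 at 110 minutes.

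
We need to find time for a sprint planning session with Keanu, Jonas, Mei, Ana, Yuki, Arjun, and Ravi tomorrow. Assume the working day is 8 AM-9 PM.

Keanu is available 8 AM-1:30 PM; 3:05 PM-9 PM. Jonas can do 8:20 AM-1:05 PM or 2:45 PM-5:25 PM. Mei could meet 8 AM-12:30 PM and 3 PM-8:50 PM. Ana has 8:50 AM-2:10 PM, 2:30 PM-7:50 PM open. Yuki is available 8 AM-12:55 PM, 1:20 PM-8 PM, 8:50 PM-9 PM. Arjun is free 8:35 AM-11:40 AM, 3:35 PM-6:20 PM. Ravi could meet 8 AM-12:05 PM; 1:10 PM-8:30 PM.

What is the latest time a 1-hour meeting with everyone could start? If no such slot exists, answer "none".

16:25

Keanu ∩ Jonas: 08:20-13:05, 15:05-17:25.
Keanu ∩ Jonas ∩ Mei: 08:20-12:30, 15:05-17:25.
Keanu ∩ Jonas ∩ Mei ∩ Ana: 08:50-12:30, 15:05-17:25.
Keanu ∩ Jonas ∩ Mei ∩ Ana ∩ Yuki: 08:50-12:30, 15:05-17:25.
Keanu ∩ Jonas ∩ Mei ∩ Ana ∩ Yuki ∩ Arjun: 08:50-11:40, 15:35-17:25.
Keanu ∩ Jonas ∩ Mei ∩ Ana ∩ Yuki ∩ Arjun ∩ Ravi: 08:50-11:40, 15:35-17:25.
So the common availability across everyone is 08:50-11:40, 15:35-17:25.
The last common window of at least 60 minutes is 15:35-17:25; a 60-minute meeting can start as late as 16:25 and still end by 17:25.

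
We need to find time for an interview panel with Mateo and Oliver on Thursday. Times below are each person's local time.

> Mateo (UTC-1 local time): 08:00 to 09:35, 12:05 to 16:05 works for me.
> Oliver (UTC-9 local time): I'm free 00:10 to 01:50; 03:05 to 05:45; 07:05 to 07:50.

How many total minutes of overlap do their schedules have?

Mateo in UTC: 09:00-10:35, 13:05-17:05 (add 1h to convert from UTC-1).
Oliver in UTC: 09:10-10:50, 12:05-14:45, 16:05-16:50 (add 9h to convert from UTC-9).
Mateo ∩ Oliver: 09:10-10:35, 13:05-14:45, 16:05-16:50.
Summing the common windows: 85 + 100 + 45 = 230 minutes.

230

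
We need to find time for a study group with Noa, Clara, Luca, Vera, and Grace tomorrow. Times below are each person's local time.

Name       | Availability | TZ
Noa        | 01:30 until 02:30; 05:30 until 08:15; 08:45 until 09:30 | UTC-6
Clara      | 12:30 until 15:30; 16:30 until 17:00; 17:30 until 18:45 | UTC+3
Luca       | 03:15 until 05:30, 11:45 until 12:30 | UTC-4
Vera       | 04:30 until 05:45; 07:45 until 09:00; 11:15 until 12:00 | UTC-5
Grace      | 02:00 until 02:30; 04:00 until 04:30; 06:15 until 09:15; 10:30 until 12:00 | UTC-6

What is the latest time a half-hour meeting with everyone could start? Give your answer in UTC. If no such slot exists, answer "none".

none

Noa in UTC: 07:30-08:30, 11:30-14:15, 14:45-15:30 (add 6h to convert from UTC-6).
Clara in UTC: 09:30-12:30, 13:30-14:00, 14:30-15:45 (subtract 3h to convert from UTC+3).
Luca in UTC: 07:15-09:30, 15:45-16:30 (add 4h to convert from UTC-4).
Vera in UTC: 09:30-10:45, 12:45-14:00, 16:15-17:00 (add 5h to convert from UTC-5).
Grace in UTC: 08:00-08:30, 10:00-10:30, 12:15-15:15, 16:30-18:00 (add 6h to convert from UTC-6).
Noa ∩ Clara: 11:30-12:30, 13:30-14:00, 14:45-15:30.
Noa ∩ Clara ∩ Luca: ∅.
Noa ∩ Clara ∩ Luca ∩ Vera: ∅.
Noa ∩ Clara ∩ Luca ∩ Vera ∩ Grace: ∅.
There is no time when everyone is free.
No common window is at least 30 minutes long.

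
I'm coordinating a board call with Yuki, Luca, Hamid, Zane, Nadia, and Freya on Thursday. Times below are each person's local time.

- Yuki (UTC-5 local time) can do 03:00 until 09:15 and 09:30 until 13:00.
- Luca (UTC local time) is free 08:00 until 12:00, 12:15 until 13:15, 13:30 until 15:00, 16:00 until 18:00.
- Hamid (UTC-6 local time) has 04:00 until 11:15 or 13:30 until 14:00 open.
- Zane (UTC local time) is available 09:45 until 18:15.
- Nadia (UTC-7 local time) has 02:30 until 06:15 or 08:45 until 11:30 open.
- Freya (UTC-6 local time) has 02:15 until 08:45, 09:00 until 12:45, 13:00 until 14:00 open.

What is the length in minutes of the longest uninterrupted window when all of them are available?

120

Yuki in UTC: 08:00-14:15, 14:30-18:00 (add 5h to convert from UTC-5).
Luca in UTC: 08:00-12:00, 12:15-13:15, 13:30-15:00, 16:00-18:00.
Hamid in UTC: 10:00-17:15, 19:30-20:00 (add 6h to convert from UTC-6).
Zane in UTC: 09:45-18:15.
Nadia in UTC: 09:30-13:15, 15:45-18:30 (add 7h to convert from UTC-7).
Freya in UTC: 08:15-14:45, 15:00-18:45, 19:00-20:00 (add 6h to convert from UTC-6).
Yuki ∩ Luca: 08:00-12:00, 12:15-13:15, 13:30-14:15, 14:30-15:00, 16:00-18:00.
Yuki ∩ Luca ∩ Hamid: 10:00-12:00, 12:15-13:15, 13:30-14:15, 14:30-15:00, 16:00-17:15.
Yuki ∩ Luca ∩ Hamid ∩ Zane: 10:00-12:00, 12:15-13:15, 13:30-14:15, 14:30-15:00, 16:00-17:15.
Yuki ∩ Luca ∩ Hamid ∩ Zane ∩ Nadia: 10:00-12:00, 12:15-13:15, 16:00-17:15.
Yuki ∩ Luca ∩ Hamid ∩ Zane ∩ Nadia ∩ Freya: 10:00-12:00, 12:15-13:15, 16:00-17:15.
So the common availability across everyone is 10:00-12:00, 12:15-13:15, 16:00-17:15.
The longest is 10:00-12:00 at 120 minutes.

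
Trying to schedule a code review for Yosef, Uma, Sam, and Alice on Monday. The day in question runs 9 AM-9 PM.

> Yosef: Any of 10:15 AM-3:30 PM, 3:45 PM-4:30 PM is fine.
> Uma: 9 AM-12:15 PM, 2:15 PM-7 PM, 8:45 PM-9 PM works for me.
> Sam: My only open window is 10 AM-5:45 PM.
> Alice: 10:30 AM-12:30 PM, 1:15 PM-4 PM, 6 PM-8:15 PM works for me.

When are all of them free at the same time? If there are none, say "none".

Yosef ∩ Uma: 10:15-12:15, 14:15-15:30, 15:45-16:30.
Yosef ∩ Uma ∩ Sam: 10:15-12:15, 14:15-15:30, 15:45-16:30.
Yosef ∩ Uma ∩ Sam ∩ Alice: 10:30-12:15, 14:15-15:30, 15:45-16:00.
Those are the intersection windows.

10:30-12:15, 14:15-15:30, 15:45-16:00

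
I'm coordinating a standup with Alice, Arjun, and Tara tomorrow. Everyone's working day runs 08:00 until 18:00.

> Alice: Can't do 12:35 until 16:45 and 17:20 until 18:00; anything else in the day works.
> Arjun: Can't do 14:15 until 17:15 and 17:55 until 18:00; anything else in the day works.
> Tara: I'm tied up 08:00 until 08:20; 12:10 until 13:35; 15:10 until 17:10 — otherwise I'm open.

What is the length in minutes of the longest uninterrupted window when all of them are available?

230

Alice free: 08:00-12:35, 16:45-17:20 (invert busy blocks within the working day).
Arjun free: 08:00-14:15, 17:15-17:55 (invert busy blocks within the working day).
Tara free: 08:20-12:10, 13:35-15:10, 17:10-18:00 (invert busy blocks within the working day).
Alice ∩ Arjun: 08:00-12:35, 17:15-17:20.
Alice ∩ Arjun ∩ Tara: 08:20-12:10, 17:15-17:20.
The longest is 08:20-12:10 at 230 minutes.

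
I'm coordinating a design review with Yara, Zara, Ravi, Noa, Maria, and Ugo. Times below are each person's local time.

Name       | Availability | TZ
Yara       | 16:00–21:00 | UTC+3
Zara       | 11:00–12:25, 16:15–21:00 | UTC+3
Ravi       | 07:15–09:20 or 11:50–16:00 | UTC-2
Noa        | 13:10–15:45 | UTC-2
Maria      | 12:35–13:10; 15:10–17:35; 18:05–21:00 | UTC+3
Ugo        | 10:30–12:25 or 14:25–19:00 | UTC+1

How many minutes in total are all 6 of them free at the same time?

155

Yara in UTC: 13:00-18:00 (subtract 3h to convert from UTC+3).
Zara in UTC: 08:00-09:25, 13:15-18:00 (subtract 3h to convert from UTC+3).
Ravi in UTC: 09:15-11:20, 13:50-18:00 (add 2h to convert from UTC-2).
Noa in UTC: 15:10-17:45 (add 2h to convert from UTC-2).
Maria in UTC: 09:35-10:10, 12:10-14:35, 15:05-18:00 (subtract 3h to convert from UTC+3).
Ugo in UTC: 09:30-11:25, 13:25-18:00 (subtract 1h to convert from UTC+1).
Yara ∩ Zara: 13:15-18:00.
Yara ∩ Zara ∩ Ravi: 13:50-18:00.
Yara ∩ Zara ∩ Ravi ∩ Noa: 15:10-17:45.
Yara ∩ Zara ∩ Ravi ∩ Noa ∩ Maria: 15:10-17:45.
Yara ∩ Zara ∩ Ravi ∩ Noa ∩ Maria ∩ Ugo: 15:10-17:45.
That's a single block of 155 minutes.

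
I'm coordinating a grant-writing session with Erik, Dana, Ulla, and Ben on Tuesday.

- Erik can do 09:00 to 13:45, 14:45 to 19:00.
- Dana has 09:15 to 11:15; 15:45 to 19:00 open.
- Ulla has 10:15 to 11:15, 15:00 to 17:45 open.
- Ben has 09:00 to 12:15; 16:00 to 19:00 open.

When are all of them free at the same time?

Erik ∩ Dana: 09:15-11:15, 15:45-19:00.
Erik ∩ Dana ∩ Ulla: 10:15-11:15, 15:45-17:45.
Erik ∩ Dana ∩ Ulla ∩ Ben: 10:15-11:15, 16:00-17:45.

10:15-11:15, 16:00-17:45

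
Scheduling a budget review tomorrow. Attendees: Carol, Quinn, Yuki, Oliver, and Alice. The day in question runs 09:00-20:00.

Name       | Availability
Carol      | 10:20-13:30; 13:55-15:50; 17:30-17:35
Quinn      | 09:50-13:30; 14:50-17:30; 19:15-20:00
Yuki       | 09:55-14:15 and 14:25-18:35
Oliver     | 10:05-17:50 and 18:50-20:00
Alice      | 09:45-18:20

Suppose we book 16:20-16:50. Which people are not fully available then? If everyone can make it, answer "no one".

Carol: not fully free for 16:20-16:50. Quinn: free for 16:20-16:50. Yuki: free for 16:20-16:50. Oliver: free for 16:20-16:50. Alice: free for 16:20-16:50.

Carol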